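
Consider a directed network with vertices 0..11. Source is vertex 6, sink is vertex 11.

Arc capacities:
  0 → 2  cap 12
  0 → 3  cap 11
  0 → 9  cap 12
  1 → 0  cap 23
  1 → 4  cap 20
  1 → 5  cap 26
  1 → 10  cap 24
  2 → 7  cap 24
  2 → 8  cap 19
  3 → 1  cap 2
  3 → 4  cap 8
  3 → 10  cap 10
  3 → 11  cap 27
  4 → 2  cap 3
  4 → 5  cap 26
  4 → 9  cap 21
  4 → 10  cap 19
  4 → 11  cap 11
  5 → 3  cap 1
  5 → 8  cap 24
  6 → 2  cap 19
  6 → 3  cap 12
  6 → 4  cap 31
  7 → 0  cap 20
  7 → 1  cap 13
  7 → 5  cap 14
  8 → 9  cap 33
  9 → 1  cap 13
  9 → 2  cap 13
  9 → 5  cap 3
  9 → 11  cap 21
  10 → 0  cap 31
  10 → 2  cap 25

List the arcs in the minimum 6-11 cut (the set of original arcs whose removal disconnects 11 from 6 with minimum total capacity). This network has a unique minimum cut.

augment #1: 6→3→11 push 12
augment #2: 6→4→11 push 11
augment #3: 6→4→9→11 push 20
augment #4: 6→2→8→9→11 push 1
augment #5: 6→2→7→0→3→11 push 11
augment #6: 6→2→7→5→3→11 push 1
max flow = 56; residual-reachable set from 6 gives S-side
cut edges (S→T): {(0,3), (4,11), (5,3), (6,3), (9,11)} total cap 56

Min-cut arcs: {(0,3), (4,11), (5,3), (6,3), (9,11)} (total capacity 56)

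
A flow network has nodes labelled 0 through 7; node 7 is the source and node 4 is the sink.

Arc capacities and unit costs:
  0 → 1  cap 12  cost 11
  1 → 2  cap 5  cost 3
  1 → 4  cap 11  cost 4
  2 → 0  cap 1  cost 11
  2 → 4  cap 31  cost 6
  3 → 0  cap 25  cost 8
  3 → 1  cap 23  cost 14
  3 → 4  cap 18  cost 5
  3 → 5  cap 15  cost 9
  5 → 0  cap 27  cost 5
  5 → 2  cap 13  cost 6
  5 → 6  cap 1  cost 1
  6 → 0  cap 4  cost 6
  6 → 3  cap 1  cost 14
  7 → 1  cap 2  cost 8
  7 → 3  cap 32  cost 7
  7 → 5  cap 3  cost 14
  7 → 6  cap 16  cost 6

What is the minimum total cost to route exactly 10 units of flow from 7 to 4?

shortest-cost path #1: 7→1→4 push 2 @ unit cost 12 (adds 24)
shortest-cost path #2: 7→3→4 push 8 @ unit cost 12 (adds 96)
total cost = 120

Minimum cost for 10 units: 120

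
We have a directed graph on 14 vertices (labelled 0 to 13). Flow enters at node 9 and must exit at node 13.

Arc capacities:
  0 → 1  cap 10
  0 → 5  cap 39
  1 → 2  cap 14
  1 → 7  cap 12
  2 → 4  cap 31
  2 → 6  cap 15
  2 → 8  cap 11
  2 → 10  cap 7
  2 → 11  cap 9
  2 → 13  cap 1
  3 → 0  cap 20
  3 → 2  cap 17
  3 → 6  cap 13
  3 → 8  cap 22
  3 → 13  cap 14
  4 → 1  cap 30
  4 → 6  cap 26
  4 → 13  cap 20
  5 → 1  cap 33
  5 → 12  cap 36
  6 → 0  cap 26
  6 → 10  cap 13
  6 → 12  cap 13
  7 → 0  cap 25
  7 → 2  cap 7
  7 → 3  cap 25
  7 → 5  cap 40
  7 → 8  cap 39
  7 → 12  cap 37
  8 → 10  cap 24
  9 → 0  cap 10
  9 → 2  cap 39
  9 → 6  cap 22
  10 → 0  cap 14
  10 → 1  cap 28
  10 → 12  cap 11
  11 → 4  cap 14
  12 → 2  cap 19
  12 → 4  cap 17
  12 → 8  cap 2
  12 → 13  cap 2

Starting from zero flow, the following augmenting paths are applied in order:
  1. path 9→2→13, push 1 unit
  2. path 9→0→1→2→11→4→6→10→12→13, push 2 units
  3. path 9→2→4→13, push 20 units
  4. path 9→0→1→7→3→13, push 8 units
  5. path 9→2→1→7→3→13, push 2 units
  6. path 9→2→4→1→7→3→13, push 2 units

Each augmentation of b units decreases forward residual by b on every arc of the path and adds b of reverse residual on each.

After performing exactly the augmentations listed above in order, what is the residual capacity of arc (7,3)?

after path 1 (9→2→13, push 1): res(7,3)=25
after path 2 (9→0→1→2→11→4→6→10→12→13, push 2): res(7,3)=25
after path 3 (9→2→4→13, push 20): res(7,3)=25
after path 4 (9→0→1→7→3→13, push 8): res(7,3)=17
after path 5 (9→2→1→7→3→13, push 2): res(7,3)=15
after path 6 (9→2→4→1→7→3→13, push 2): res(7,3)=13

Residual capacity of (7,3): 13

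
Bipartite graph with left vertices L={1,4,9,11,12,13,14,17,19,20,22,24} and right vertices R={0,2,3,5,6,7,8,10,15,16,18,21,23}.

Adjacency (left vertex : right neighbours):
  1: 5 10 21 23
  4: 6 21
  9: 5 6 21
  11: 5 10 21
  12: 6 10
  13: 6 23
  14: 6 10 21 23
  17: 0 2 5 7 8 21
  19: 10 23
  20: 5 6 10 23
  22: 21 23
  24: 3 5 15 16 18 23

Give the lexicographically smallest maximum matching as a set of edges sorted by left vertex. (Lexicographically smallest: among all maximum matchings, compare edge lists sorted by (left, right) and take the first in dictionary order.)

Lex-smallest maximum matching: {(1,5), (4,6), (9,21), (11,10), (13,23), (17,0), (24,3)}

|M| = 7 (so the lex-smallest maximum matching has 7 edges)
process left vertices in ascending order; for each, take the smallest-labelled available neighbour that still permits 7 edges overall, or leave it unmatched if none does
lex-smallest matching: {1-5, 4-6, 9-21, 11-10, 13-23, 17-0, 24-3}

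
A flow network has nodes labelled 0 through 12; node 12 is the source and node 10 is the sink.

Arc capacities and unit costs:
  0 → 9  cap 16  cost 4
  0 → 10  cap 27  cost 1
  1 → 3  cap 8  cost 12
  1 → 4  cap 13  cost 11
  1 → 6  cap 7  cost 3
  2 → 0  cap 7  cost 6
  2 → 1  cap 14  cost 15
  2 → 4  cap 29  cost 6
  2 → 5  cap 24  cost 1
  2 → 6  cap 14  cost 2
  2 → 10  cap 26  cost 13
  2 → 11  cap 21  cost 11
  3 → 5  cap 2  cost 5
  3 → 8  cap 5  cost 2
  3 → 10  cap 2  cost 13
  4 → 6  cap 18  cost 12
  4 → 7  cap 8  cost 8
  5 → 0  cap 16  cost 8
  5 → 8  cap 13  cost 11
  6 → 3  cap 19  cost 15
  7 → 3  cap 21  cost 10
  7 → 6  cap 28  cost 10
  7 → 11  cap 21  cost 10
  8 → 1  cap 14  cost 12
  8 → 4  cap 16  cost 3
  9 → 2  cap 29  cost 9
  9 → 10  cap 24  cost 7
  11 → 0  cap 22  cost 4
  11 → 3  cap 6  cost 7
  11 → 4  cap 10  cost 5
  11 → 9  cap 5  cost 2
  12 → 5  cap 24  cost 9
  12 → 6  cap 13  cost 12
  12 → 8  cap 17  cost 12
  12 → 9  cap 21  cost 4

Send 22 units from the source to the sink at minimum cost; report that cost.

shortest-cost path #1: 12→9→10 push 21 @ unit cost 11 (adds 231)
shortest-cost path #2: 12→5→0→10 push 1 @ unit cost 18 (adds 18)
total cost = 249

Minimum cost for 22 units: 249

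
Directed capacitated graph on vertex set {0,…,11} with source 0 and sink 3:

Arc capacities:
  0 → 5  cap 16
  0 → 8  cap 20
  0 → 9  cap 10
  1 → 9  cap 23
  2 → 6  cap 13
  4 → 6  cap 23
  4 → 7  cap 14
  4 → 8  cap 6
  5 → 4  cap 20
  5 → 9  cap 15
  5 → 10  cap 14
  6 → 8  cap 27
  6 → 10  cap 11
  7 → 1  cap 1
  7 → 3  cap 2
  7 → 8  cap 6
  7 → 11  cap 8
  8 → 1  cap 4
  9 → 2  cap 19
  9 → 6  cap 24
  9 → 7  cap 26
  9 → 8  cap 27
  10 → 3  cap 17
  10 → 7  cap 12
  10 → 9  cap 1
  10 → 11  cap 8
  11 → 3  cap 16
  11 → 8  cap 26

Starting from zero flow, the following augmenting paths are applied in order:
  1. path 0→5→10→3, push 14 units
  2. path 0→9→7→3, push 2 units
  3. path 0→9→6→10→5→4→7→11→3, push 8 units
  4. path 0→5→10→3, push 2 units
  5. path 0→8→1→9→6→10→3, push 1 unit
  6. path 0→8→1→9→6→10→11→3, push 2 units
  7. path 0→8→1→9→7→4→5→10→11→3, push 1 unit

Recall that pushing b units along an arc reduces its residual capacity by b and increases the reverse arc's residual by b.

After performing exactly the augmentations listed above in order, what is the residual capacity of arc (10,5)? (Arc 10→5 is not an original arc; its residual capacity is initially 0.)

Residual capacity of (10,5): 9

after path 1 (0→5→10→3, push 14): res(10,5)=14
after path 2 (0→9→7→3, push 2): res(10,5)=14
after path 3 (0→9→6→10→5→4→7→11→3, push 8): res(10,5)=6
after path 4 (0→5→10→3, push 2): res(10,5)=8
after path 5 (0→8→1→9→6→10→3, push 1): res(10,5)=8
after path 6 (0→8→1→9→6→10→11→3, push 2): res(10,5)=8
after path 7 (0→8→1→9→7→4→5→10→11→3, push 1): res(10,5)=9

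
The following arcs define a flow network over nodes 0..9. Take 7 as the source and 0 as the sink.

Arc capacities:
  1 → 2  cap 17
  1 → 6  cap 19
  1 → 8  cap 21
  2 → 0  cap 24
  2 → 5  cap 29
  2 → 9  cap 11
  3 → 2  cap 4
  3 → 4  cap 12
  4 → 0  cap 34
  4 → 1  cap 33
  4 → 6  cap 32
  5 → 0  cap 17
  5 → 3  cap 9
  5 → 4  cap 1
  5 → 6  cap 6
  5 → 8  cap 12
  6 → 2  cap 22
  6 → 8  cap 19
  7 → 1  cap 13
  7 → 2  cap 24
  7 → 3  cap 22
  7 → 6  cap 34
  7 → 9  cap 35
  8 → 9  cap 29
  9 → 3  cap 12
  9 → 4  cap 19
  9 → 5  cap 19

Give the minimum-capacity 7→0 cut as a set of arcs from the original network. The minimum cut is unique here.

augment #1: 7→2→0 push 24
augment #2: 7→3→4→0 push 12
augment #3: 7→9→4→0 push 19
augment #4: 7→9→5→0 push 16
augment #5: 7→1→2→5→0 push 1
augment #6: 7→1→2→5→4→0 push 1
max flow = 73; residual-reachable set from 7 gives S-side
cut edges (S→T): {(2,0), (3,4), (5,0), (5,4), (9,4)} total cap 73

Min-cut arcs: {(2,0), (3,4), (5,0), (5,4), (9,4)} (total capacity 73)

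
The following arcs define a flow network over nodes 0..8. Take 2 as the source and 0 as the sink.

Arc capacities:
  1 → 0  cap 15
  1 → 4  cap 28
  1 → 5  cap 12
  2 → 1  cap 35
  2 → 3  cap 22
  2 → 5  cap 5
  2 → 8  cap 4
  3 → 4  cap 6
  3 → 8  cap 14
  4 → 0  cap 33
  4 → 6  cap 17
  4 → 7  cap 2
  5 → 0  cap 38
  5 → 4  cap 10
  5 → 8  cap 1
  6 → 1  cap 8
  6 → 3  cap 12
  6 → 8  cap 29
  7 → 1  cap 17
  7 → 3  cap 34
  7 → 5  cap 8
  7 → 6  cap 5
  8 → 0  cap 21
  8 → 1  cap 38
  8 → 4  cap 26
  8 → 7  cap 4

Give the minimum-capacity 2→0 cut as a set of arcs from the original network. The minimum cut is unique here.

Min-cut arcs: {(2,1), (2,5), (2,8), (3,4), (3,8)} (total capacity 64)

augment #1: 2→1→0 push 15
augment #2: 2→5→0 push 5
augment #3: 2→8→0 push 4
augment #4: 2→1→4→0 push 20
augment #5: 2→3→4→0 push 6
augment #6: 2→3→8→0 push 14
max flow = 64; residual-reachable set from 2 gives S-side
cut edges (S→T): {(2,1), (2,5), (2,8), (3,4), (3,8)} total cap 64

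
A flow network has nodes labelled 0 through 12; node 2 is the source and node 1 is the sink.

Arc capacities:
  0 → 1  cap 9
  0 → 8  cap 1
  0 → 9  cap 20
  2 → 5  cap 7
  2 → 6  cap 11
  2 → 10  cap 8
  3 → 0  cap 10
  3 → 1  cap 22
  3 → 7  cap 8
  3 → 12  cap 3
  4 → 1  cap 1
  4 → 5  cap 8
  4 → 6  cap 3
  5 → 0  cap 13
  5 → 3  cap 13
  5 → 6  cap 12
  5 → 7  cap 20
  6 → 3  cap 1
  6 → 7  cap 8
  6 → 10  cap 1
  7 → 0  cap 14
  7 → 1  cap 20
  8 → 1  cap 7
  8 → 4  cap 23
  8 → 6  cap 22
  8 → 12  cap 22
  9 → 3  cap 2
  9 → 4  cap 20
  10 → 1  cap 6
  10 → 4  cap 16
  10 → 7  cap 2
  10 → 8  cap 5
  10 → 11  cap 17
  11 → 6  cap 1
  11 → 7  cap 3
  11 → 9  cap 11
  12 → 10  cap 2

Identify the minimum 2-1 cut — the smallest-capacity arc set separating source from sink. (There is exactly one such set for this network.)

augment #1: 2→10→1 push 6
augment #2: 2→5→0→1 push 7
augment #3: 2→6→3→1 push 1
augment #4: 2→6→7→1 push 8
augment #5: 2→10→4→1 push 1
augment #6: 2→10→7→1 push 1
augment #7: 2→6→10→7→1 push 1
max flow = 25; residual-reachable set from 2 gives S-side
cut edges (S→T): {(2,5), (2,10), (6,3), (6,7), (6,10)} total cap 25

Min-cut arcs: {(2,5), (2,10), (6,3), (6,7), (6,10)} (total capacity 25)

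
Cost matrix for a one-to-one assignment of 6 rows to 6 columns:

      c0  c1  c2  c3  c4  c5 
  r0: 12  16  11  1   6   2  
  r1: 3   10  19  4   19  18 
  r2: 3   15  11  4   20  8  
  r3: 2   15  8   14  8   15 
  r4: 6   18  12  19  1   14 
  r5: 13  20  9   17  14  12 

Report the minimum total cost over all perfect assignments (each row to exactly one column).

Minimum assignment cost: 28

optimal assignment: row0→col5 (cost 2), row1→col1 (cost 10), row2→col3 (cost 4), row3→col0 (cost 2), row4→col4 (cost 1), row5→col2 (cost 9)
total = 2 + 10 + 4 + 2 + 1 + 9 = 28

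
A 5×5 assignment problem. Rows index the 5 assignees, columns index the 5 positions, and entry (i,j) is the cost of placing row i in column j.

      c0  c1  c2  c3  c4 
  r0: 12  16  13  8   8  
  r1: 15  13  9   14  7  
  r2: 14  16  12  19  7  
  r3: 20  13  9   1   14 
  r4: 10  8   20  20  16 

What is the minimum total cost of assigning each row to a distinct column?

Minimum assignment cost: 37

optimal assignment: row0→col0 (cost 12), row1→col2 (cost 9), row2→col4 (cost 7), row3→col3 (cost 1), row4→col1 (cost 8)
total = 12 + 9 + 7 + 1 + 8 = 37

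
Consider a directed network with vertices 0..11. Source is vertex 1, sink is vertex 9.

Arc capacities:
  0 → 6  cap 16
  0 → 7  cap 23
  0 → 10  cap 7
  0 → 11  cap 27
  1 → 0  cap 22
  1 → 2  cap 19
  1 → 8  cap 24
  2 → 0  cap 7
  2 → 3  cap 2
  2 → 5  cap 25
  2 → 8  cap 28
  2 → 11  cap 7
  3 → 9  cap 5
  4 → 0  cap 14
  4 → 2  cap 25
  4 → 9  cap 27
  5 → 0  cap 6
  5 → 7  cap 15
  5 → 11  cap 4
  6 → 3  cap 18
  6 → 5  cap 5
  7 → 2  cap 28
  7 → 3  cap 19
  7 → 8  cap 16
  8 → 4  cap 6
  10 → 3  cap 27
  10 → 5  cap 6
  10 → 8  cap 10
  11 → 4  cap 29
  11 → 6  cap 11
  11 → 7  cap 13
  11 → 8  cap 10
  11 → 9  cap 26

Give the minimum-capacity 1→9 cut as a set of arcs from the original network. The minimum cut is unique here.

Min-cut arcs: {(1,0), (1,2), (8,4)} (total capacity 47)

augment #1: 1→0→11→9 push 22
augment #2: 1→2→3→9 push 2
augment #3: 1→2→11→9 push 4
augment #4: 1→8→4→9 push 6
augment #5: 1→2→11→4→9 push 3
augment #6: 1→2→0→6→3→9 push 3
augment #7: 1→2→0→11→4→9 push 4
augment #8: 1→2→5→11→4→9 push 3
max flow = 47; residual-reachable set from 1 gives S-side
cut edges (S→T): {(1,0), (1,2), (8,4)} total cap 47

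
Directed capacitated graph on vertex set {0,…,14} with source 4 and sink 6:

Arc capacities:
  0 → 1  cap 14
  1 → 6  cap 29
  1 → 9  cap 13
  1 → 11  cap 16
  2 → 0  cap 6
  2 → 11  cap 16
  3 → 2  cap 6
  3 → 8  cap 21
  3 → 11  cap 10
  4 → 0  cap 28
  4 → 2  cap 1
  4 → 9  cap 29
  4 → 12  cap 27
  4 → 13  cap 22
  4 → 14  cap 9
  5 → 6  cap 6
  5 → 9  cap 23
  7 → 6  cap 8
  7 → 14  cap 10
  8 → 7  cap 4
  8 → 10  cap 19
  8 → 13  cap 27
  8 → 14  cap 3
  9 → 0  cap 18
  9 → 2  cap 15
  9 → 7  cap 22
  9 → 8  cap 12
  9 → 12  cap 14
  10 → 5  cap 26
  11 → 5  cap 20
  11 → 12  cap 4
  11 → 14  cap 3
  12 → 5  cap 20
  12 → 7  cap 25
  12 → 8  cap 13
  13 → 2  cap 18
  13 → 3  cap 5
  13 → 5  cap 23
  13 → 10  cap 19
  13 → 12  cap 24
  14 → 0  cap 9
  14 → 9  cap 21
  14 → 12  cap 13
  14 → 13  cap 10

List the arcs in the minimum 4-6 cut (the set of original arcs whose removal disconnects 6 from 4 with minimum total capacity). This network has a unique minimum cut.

Min-cut arcs: {(0,1), (5,6), (7,6)} (total capacity 28)

augment #1: 4→0→1→6 push 14
augment #2: 4→9→7→6 push 8
augment #3: 4→12→5→6 push 6
max flow = 28; residual-reachable set from 4 gives S-side
cut edges (S→T): {(0,1), (5,6), (7,6)} total cap 28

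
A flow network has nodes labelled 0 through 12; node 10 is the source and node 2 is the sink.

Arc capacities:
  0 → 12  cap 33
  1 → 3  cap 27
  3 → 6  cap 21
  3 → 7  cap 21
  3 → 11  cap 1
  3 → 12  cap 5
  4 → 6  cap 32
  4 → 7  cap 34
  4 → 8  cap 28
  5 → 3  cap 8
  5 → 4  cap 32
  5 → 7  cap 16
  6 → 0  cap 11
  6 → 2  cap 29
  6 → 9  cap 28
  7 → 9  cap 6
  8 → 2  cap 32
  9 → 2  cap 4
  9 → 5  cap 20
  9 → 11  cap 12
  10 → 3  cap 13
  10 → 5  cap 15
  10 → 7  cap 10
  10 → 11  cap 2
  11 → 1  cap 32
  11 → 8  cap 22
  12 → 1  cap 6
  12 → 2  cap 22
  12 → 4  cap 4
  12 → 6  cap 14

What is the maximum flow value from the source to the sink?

Maximum flow value: 36

augment #1: 10→3→6→2 bottleneck 13, total now 13
augment #2: 10→7→9→2 bottleneck 4, total now 17
augment #3: 10→11→8→2 bottleneck 2, total now 19
augment #4: 10→5→3→6→2 bottleneck 8, total now 27
augment #5: 10→5→4→6→2 bottleneck 7, total now 34
augment #6: 10→7→9→11→8→2 bottleneck 2, total now 36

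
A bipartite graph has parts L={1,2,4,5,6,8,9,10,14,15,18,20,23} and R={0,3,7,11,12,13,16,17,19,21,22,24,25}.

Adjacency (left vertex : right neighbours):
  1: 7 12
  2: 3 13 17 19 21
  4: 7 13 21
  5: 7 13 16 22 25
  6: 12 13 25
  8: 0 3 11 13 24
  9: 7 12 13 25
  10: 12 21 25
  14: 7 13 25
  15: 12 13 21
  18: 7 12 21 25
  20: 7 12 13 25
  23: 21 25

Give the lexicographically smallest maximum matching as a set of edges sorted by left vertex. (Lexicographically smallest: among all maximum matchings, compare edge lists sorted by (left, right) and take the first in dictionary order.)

Lex-smallest maximum matching: {(1,7), (2,3), (4,13), (5,16), (6,12), (8,0), (9,25), (10,21)}

|M| = 8 (so the lex-smallest maximum matching has 8 edges)
process left vertices in ascending order; for each, take the smallest-labelled available neighbour that still permits 8 edges overall, or leave it unmatched if none does
lex-smallest matching: {1-7, 2-3, 4-13, 5-16, 6-12, 8-0, 9-25, 10-21}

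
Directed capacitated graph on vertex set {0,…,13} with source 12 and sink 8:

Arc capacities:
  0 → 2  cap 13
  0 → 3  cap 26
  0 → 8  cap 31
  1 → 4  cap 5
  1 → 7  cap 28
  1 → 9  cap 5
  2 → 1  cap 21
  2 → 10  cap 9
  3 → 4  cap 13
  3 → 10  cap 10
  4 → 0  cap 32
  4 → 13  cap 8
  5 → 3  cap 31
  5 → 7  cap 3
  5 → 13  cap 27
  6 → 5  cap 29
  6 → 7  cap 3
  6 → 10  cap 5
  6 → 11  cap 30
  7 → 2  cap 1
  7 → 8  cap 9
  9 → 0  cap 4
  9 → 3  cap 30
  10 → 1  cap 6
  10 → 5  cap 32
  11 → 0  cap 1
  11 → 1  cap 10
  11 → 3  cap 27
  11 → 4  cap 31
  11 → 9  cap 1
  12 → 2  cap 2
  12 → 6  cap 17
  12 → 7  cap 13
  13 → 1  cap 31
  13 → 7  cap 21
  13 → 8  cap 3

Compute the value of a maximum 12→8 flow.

Maximum flow value: 29

augment #1: 12→7→8 bottleneck 9, total now 9
augment #2: 12→6→5→13→8 bottleneck 3, total now 12
augment #3: 12→6→11→0→8 bottleneck 1, total now 13
augment #4: 12→2→1→4→0→8 bottleneck 2, total now 15
augment #5: 12→6→11→4→0→8 bottleneck 13, total now 28
augment #6: 12→7→2→1→4→0→8 bottleneck 1, total now 29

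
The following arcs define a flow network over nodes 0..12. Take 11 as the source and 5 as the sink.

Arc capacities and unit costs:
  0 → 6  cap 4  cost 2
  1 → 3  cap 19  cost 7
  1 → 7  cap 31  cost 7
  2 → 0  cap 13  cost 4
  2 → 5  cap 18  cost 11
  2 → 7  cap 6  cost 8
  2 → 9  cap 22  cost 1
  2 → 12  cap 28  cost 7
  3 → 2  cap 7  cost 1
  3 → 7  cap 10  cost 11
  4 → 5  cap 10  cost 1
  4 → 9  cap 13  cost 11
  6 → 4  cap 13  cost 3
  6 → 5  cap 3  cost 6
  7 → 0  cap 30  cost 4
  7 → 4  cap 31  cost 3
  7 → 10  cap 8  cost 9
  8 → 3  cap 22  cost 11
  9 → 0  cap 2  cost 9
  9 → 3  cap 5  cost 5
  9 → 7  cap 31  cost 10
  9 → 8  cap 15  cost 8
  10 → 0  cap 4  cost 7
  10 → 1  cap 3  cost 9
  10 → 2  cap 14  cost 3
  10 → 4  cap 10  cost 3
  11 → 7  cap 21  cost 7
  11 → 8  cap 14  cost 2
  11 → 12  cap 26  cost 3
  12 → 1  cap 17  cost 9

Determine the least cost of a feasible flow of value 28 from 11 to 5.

shortest-cost path #1: 11→7→4→5 push 10 @ unit cost 11 (adds 110)
shortest-cost path #2: 11→7→0→6→5 push 3 @ unit cost 19 (adds 57)
shortest-cost path #3: 11→8→3→2→5 push 7 @ unit cost 25 (adds 175)
shortest-cost path #4: 11→7→10→2→5 push 8 @ unit cost 30 (adds 240)
total cost = 582

Minimum cost for 28 units: 582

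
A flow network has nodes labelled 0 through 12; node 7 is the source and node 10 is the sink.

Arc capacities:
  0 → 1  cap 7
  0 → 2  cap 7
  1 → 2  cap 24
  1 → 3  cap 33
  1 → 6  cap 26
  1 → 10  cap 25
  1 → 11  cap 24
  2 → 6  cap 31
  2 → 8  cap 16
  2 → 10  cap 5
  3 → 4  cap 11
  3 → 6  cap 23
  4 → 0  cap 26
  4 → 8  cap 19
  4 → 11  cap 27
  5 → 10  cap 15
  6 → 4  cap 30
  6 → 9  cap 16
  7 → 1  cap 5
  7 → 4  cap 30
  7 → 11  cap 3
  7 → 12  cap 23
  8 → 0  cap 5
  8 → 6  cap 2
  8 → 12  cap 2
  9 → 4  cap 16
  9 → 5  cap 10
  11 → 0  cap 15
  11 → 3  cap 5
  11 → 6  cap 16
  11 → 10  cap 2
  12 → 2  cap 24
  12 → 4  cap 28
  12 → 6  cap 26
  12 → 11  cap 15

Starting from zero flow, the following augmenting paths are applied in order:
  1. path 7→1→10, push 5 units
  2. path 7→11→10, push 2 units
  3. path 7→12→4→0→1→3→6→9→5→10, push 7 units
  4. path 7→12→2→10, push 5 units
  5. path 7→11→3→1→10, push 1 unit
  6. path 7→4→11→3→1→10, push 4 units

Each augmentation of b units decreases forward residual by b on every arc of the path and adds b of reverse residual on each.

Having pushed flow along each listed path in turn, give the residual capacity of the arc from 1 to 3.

Residual capacity of (1,3): 31

after path 1 (7→1→10, push 5): res(1,3)=33
after path 2 (7→11→10, push 2): res(1,3)=33
after path 3 (7→12→4→0→1→3→6→9→5→10, push 7): res(1,3)=26
after path 4 (7→12→2→10, push 5): res(1,3)=26
after path 5 (7→11→3→1→10, push 1): res(1,3)=27
after path 6 (7→4→11→3→1→10, push 4): res(1,3)=31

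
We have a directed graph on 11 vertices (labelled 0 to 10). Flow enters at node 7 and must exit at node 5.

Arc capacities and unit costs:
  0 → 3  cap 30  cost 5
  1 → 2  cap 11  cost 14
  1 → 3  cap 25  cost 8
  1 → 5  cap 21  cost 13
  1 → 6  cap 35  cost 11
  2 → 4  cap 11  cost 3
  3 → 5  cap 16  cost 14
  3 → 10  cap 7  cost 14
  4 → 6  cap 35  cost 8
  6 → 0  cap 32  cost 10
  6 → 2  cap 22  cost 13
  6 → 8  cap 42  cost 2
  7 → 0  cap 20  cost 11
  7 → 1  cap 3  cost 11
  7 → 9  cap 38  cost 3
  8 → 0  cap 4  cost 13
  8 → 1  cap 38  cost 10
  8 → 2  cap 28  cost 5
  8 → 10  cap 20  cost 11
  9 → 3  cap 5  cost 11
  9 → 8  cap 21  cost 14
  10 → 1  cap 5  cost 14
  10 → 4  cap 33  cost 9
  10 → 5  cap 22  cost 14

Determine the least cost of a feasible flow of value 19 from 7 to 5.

shortest-cost path #1: 7→1→5 push 3 @ unit cost 24 (adds 72)
shortest-cost path #2: 7→9→3→5 push 5 @ unit cost 28 (adds 140)
shortest-cost path #3: 7→0→3→5 push 11 @ unit cost 30 (adds 330)
total cost = 542

Minimum cost for 19 units: 542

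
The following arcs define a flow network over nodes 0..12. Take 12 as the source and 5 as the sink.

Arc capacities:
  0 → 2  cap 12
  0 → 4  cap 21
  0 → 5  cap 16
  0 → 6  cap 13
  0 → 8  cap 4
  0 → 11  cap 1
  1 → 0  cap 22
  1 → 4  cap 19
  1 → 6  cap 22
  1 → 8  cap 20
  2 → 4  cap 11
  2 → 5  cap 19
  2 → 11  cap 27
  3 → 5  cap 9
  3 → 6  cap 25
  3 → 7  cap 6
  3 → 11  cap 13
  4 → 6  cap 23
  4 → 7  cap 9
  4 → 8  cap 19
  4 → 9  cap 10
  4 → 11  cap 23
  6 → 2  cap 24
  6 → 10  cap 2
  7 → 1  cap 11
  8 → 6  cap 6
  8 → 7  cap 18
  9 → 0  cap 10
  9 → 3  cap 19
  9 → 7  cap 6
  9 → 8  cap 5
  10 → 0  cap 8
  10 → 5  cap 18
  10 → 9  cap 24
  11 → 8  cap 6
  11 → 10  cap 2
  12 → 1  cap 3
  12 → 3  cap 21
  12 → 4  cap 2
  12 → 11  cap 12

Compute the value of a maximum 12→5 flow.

Maximum flow value: 34

augment #1: 12→3→5 bottleneck 9, total now 9
augment #2: 12→1→0→5 bottleneck 3, total now 12
augment #3: 12→11→10→5 bottleneck 2, total now 14
augment #4: 12→3→6→2→5 bottleneck 12, total now 26
augment #5: 12→4→6→2→5 bottleneck 2, total now 28
augment #6: 12→11→8→6→2→5 bottleneck 5, total now 33
augment #7: 12→11→8→6→10→5 bottleneck 1, total now 34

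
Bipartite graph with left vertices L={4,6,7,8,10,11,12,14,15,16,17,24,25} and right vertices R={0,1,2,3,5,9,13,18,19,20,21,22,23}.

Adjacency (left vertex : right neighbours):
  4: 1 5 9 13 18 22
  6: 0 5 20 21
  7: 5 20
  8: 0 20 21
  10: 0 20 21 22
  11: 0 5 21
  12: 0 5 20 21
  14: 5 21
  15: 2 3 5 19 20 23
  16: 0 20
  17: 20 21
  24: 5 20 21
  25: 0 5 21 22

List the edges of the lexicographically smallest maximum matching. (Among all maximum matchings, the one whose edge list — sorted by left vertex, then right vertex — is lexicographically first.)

|M| = 7 (so the lex-smallest maximum matching has 7 edges)
process left vertices in ascending order; for each, take the smallest-labelled available neighbour that still permits 7 edges overall, or leave it unmatched if none does
lex-smallest matching: {4-1, 6-0, 7-5, 8-20, 10-21, 15-2, 25-22}

Lex-smallest maximum matching: {(4,1), (6,0), (7,5), (8,20), (10,21), (15,2), (25,22)}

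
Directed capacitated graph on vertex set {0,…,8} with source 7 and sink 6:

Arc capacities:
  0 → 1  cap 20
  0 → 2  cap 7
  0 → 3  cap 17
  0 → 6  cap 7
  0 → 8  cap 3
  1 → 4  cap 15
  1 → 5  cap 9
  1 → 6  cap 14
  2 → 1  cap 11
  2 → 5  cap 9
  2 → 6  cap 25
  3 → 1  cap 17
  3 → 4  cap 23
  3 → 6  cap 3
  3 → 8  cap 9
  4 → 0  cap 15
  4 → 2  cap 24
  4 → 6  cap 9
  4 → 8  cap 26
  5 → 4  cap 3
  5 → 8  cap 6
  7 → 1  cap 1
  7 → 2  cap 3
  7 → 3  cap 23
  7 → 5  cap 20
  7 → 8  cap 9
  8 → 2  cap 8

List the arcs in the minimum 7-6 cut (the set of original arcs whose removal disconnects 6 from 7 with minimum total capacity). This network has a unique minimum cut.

augment #1: 7→1→6 push 1
augment #2: 7→2→6 push 3
augment #3: 7→3→6 push 3
augment #4: 7→3→1→6 push 13
augment #5: 7→3→4→6 push 7
augment #6: 7→5→4→6 push 2
augment #7: 7→8→2→6 push 8
augment #8: 7→5→4→0→6 push 1
max flow = 38; residual-reachable set from 7 gives S-side
cut edges (S→T): {(5,4), (7,1), (7,2), (7,3), (8,2)} total cap 38

Min-cut arcs: {(5,4), (7,1), (7,2), (7,3), (8,2)} (total capacity 38)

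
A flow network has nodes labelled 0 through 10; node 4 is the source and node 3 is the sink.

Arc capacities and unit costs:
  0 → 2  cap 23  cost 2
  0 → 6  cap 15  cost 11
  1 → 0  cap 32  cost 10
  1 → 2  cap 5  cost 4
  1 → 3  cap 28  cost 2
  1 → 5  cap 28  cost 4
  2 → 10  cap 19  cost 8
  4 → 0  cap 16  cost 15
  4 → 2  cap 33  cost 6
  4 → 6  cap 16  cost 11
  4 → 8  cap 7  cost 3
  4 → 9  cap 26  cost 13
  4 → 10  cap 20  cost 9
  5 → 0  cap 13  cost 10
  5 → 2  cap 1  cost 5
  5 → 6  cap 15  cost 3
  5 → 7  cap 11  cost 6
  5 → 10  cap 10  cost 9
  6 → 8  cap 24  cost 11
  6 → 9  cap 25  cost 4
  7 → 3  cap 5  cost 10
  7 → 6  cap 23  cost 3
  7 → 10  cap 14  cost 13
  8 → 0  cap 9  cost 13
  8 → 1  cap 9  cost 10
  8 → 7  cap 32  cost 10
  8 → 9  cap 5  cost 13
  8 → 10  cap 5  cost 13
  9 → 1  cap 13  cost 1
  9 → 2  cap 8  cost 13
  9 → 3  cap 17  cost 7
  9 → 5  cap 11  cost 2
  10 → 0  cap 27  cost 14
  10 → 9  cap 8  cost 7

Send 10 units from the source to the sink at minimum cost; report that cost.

shortest-cost path #1: 4→8→1→3 push 7 @ unit cost 15 (adds 105)
shortest-cost path #2: 4→9→1→3 push 3 @ unit cost 16 (adds 48)
total cost = 153

Minimum cost for 10 units: 153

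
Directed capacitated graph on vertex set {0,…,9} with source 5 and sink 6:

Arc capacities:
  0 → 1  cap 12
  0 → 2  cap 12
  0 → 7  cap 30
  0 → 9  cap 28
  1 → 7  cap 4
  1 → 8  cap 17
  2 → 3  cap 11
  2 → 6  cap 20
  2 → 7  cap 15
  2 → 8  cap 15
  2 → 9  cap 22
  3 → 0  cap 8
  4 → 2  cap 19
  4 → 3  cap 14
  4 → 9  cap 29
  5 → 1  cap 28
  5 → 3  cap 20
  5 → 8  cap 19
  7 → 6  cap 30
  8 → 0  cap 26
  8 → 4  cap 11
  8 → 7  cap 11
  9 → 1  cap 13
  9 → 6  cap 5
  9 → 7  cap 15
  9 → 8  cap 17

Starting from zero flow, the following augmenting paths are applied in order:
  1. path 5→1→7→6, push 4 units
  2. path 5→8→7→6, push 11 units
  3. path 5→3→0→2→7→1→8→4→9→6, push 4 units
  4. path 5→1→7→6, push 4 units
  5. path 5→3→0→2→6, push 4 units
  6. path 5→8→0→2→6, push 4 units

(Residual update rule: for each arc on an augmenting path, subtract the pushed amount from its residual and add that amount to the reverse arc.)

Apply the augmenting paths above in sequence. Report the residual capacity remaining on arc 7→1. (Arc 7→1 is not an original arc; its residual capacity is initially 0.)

after path 1 (5→1→7→6, push 4): res(7,1)=4
after path 2 (5→8→7→6, push 11): res(7,1)=4
after path 3 (5→3→0→2→7→1→8→4→9→6, push 4): res(7,1)=0
after path 4 (5→1→7→6, push 4): res(7,1)=4
after path 5 (5→3→0→2→6, push 4): res(7,1)=4
after path 6 (5→8→0→2→6, push 4): res(7,1)=4

Residual capacity of (7,1): 4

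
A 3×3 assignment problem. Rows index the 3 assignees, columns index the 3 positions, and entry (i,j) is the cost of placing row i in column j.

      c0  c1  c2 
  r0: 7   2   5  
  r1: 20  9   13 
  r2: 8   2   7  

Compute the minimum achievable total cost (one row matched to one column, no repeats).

one of 2 optimal assignments: row0→col0 (cost 7), row1→col2 (cost 13), row2→col1 (cost 2)
total = 7 + 13 + 2 = 22

Minimum assignment cost: 22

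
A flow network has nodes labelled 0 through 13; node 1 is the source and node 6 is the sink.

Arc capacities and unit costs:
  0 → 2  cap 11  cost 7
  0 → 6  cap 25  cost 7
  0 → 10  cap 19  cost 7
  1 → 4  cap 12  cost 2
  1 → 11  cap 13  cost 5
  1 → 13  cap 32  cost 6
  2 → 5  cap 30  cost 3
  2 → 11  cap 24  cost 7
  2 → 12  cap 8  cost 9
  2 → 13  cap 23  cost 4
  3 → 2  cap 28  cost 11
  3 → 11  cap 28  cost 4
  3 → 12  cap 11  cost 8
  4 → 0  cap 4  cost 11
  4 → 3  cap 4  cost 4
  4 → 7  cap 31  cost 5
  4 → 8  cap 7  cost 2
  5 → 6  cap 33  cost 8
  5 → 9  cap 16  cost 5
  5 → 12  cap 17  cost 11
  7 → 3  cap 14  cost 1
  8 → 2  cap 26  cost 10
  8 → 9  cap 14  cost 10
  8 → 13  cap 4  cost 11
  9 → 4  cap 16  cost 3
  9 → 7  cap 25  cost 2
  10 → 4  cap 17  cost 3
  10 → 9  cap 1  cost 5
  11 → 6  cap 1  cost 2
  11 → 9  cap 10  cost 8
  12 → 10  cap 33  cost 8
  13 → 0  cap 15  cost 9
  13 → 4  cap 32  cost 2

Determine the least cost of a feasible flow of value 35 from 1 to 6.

shortest-cost path #1: 1→11→6 push 1 @ unit cost 7 (adds 7)
shortest-cost path #2: 1→4→0→6 push 4 @ unit cost 20 (adds 80)
shortest-cost path #3: 1→13→0→6 push 15 @ unit cost 22 (adds 330)
shortest-cost path #4: 1→4→8→2→5→6 push 7 @ unit cost 25 (adds 175)
shortest-cost path #5: 1→4→3→2→5→6 push 1 @ unit cost 28 (adds 28)
shortest-cost path #6: 1→13→4→3→2→5→6 push 3 @ unit cost 34 (adds 102)
shortest-cost path #7: 1→13→4→7→3→2→5→6 push 4 @ unit cost 36 (adds 144)
total cost = 866

Minimum cost for 35 units: 866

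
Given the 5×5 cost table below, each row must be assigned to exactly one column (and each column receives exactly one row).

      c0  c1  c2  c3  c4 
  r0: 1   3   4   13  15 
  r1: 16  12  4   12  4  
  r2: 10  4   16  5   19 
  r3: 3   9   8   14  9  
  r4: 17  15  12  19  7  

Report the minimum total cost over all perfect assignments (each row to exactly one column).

optimal assignment: row0→col1 (cost 3), row1→col2 (cost 4), row2→col3 (cost 5), row3→col0 (cost 3), row4→col4 (cost 7)
total = 3 + 4 + 5 + 3 + 7 = 22

Minimum assignment cost: 22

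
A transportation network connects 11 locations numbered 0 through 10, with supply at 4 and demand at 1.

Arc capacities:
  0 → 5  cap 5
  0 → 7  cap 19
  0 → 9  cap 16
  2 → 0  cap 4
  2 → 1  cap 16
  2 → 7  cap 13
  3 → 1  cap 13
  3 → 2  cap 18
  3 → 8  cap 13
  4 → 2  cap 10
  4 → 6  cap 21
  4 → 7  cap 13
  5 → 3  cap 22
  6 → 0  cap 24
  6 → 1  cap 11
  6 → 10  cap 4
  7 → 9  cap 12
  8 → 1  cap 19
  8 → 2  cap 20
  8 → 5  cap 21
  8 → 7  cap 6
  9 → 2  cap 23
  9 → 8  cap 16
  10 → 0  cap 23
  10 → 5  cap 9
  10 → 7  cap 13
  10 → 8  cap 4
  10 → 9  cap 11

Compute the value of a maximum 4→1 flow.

augment #1: 4→2→1 bottleneck 10, total now 10
augment #2: 4→6→1 bottleneck 11, total now 21
augment #3: 4→6→10→8→1 bottleneck 4, total now 25
augment #4: 4→7→9→2→1 bottleneck 6, total now 31
augment #5: 4→7→9→8→1 bottleneck 6, total now 37
augment #6: 4→6→0→5→3→1 bottleneck 5, total now 42
augment #7: 4→6→0→9→8→1 bottleneck 1, total now 43

Maximum flow value: 43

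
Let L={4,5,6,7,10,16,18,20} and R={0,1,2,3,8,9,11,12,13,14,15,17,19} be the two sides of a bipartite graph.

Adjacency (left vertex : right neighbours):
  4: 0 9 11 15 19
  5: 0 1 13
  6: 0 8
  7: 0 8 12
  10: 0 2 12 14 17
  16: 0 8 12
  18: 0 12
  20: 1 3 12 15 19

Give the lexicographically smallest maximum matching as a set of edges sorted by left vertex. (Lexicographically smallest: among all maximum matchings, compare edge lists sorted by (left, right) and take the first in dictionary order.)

|M| = 7 (so the lex-smallest maximum matching has 7 edges)
process left vertices in ascending order; for each, take the smallest-labelled available neighbour that still permits 7 edges overall, or leave it unmatched if none does
lex-smallest matching: {4-9, 5-1, 6-0, 7-8, 10-2, 16-12, 20-3}

Lex-smallest maximum matching: {(4,9), (5,1), (6,0), (7,8), (10,2), (16,12), (20,3)}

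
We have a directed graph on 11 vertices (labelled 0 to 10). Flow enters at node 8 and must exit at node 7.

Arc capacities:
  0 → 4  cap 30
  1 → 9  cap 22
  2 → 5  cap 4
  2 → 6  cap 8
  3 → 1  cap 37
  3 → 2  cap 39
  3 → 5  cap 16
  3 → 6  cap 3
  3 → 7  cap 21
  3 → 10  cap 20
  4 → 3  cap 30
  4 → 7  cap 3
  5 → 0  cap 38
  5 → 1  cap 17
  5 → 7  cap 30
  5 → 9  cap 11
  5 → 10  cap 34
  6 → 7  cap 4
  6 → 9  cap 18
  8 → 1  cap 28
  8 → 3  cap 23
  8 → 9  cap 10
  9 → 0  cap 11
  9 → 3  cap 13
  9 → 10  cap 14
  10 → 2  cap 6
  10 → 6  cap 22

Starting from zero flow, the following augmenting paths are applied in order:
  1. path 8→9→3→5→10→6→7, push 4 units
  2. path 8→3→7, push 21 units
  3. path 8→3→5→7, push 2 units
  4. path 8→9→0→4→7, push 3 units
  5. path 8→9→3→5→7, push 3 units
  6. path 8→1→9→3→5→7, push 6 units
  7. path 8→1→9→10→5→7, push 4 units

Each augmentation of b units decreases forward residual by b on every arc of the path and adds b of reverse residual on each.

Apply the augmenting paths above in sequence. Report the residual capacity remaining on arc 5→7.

Residual capacity of (5,7): 15

after path 1 (8→9→3→5→10→6→7, push 4): res(5,7)=30
after path 2 (8→3→7, push 21): res(5,7)=30
after path 3 (8→3→5→7, push 2): res(5,7)=28
after path 4 (8→9→0→4→7, push 3): res(5,7)=28
after path 5 (8→9→3→5→7, push 3): res(5,7)=25
after path 6 (8→1→9→3→5→7, push 6): res(5,7)=19
after path 7 (8→1→9→10→5→7, push 4): res(5,7)=15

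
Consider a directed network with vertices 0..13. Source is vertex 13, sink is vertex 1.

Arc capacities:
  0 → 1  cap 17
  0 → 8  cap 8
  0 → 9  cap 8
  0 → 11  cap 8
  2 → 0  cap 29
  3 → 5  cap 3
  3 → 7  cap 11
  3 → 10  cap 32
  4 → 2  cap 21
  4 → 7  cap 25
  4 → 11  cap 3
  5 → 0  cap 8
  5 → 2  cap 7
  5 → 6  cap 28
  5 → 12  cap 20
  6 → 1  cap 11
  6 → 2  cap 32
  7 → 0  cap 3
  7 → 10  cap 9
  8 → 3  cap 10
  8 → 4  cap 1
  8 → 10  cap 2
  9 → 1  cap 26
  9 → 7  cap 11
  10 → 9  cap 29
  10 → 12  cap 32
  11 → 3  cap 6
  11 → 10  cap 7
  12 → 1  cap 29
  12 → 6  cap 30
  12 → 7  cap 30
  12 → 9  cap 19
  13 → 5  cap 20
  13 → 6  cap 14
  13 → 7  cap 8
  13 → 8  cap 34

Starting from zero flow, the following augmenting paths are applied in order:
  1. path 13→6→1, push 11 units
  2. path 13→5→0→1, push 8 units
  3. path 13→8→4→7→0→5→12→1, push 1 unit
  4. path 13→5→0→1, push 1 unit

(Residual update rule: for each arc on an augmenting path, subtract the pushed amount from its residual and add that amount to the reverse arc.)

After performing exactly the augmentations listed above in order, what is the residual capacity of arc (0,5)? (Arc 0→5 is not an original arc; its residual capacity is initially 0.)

Residual capacity of (0,5): 8

after path 1 (13→6→1, push 11): res(0,5)=0
after path 2 (13→5→0→1, push 8): res(0,5)=8
after path 3 (13→8→4→7→0→5→12→1, push 1): res(0,5)=7
after path 4 (13→5→0→1, push 1): res(0,5)=8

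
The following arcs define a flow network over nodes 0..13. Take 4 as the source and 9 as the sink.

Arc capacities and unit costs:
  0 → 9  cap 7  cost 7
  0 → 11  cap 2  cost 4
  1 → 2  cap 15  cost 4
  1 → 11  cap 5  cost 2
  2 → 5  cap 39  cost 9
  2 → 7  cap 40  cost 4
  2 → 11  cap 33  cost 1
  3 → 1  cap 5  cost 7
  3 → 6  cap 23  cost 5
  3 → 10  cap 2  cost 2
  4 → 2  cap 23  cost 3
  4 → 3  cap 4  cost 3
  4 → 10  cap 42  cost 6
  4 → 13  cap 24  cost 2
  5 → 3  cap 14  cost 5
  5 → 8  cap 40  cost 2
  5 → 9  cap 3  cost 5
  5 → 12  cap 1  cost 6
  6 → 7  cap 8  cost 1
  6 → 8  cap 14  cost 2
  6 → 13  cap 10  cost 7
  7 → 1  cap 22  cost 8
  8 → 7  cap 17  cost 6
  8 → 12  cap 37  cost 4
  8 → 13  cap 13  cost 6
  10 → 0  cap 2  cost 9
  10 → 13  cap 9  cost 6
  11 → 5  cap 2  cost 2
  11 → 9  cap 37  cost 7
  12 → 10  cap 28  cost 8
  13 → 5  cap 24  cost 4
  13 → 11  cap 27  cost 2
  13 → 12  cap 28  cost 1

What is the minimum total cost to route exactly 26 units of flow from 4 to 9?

Minimum cost for 26 units: 286

shortest-cost path #1: 4→13→5→9 push 3 @ unit cost 11 (adds 33)
shortest-cost path #2: 4→13→11→9 push 21 @ unit cost 11 (adds 231)
shortest-cost path #3: 4→2→11→9 push 2 @ unit cost 11 (adds 22)
total cost = 286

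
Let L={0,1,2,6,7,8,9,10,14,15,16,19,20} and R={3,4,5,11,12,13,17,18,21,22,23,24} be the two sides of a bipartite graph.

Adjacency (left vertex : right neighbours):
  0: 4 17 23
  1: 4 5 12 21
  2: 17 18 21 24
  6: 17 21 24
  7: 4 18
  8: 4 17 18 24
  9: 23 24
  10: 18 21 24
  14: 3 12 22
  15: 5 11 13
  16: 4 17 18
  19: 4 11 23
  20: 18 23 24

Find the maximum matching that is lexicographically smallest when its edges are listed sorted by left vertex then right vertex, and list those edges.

Lex-smallest maximum matching: {(0,4), (1,5), (2,17), (6,21), (7,18), (8,24), (9,23), (14,3), (15,13), (19,11)}

|M| = 10 (so the lex-smallest maximum matching has 10 edges)
process left vertices in ascending order; for each, take the smallest-labelled available neighbour that still permits 10 edges overall, or leave it unmatched if none does
lex-smallest matching: {0-4, 1-5, 2-17, 6-21, 7-18, 8-24, 9-23, 14-3, 15-13, 19-11}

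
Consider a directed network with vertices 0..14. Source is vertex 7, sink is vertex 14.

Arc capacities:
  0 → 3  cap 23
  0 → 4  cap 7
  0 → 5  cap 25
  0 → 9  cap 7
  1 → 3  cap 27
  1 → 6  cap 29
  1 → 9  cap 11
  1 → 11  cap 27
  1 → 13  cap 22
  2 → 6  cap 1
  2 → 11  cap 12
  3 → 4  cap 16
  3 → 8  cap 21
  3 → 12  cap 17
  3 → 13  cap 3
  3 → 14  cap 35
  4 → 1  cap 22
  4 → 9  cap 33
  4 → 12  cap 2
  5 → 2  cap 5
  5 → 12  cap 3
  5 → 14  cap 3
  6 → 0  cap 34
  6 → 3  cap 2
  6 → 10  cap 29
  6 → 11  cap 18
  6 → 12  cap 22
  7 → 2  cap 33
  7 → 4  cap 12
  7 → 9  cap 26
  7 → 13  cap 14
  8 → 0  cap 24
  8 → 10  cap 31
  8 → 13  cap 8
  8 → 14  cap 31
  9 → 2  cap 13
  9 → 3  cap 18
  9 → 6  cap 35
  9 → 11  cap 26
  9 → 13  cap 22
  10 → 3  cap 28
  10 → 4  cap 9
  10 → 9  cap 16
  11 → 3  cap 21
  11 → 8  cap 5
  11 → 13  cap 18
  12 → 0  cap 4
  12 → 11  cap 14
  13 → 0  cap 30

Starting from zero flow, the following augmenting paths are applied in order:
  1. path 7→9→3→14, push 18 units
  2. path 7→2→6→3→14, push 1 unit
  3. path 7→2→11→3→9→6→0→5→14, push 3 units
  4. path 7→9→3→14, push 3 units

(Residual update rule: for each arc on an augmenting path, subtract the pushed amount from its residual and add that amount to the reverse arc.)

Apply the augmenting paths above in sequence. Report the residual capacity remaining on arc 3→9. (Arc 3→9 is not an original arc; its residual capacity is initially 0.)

after path 1 (7→9→3→14, push 18): res(3,9)=18
after path 2 (7→2→6→3→14, push 1): res(3,9)=18
after path 3 (7→2→11→3→9→6→0→5→14, push 3): res(3,9)=15
after path 4 (7→9→3→14, push 3): res(3,9)=18

Residual capacity of (3,9): 18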